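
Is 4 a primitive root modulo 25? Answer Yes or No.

No

φ(25) = φ(5^2) = 5·(5−1) = 20 = 2^2 · 5.
It suffices to check that the order of 4 is not a proper divisor of 20: compute 4^(20/q) for q ∈ {2, 5}.
4^10 ≡ 1 (mod 25)  [q = 2: ≡ 1 ✗]
4^4 ≡ 6 (mod 25)  [q = 5: ≢ 1 ✓]
4^10 ≡ 1 shows ord(4) | 10, strictly less than φ(25); not a primitive root.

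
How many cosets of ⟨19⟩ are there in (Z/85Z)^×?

8

Since 19 ∈ (Z/85Z)^×, its order divides φ(85) = φ(5·17) = (5−1)·(17−1) = 4·16 = 64 = 2^6.
Divisors of 64: 1, 2, 4, 8, 16, 32, 64.
Test each divisor d:
19^1 ≡ 19 (mod 85)
19^2 ≡ 21 (mod 85)
19^4 ≡ 16 (mod 85)
19^8 ≡ 1 (mod 85) ✓
So ord_85(19) = 8, hence |⟨19⟩| = 8.
The index is φ(85) / ord(19) = 64 / 8 = 8.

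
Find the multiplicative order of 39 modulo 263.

131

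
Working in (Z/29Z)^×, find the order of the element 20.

7

Since 20 ∈ (Z/29Z)^×, its order divides φ(29) = 29 − 1 = 28 = 2^2 · 7.
Divisors of 28: 1, 2, 4, 7, 14, 28.
Test each divisor d:
20^1 ≡ 20
20^2 ≡ 23
20^4 ≡ 7
20^7 ≡ 1
The smallest such exponent is 7, so the order of 20 is 7.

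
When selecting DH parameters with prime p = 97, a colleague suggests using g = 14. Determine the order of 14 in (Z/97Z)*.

ord(14) | φ(97) = 97 − 1 = 96 = 2^5 · 3.
Divisors of 96: 1, 2, 3, 4, 6, 8, 12, 16, 24, 32, 48, 96.
Check 14^d mod 97 for each divisor in increasing order:
14^1 ≡ 14 (mod 97)
14^2 ≡ 2 (mod 97)
14^3 ≡ 28 (mod 97)
14^4 ≡ 4 (mod 97)
14^6 ≡ 8 (mod 97)
14^8 ≡ 16 (mod 97)
14^12 ≡ 64 (mod 97)
14^16 ≡ 62 (mod 97)
14^24 ≡ 22 (mod 97)
14^32 ≡ 61 (mod 97)
14^48 ≡ 96 (mod 97)
14^96 ≡ 1 (mod 97) ✓
Therefore the multiplicative order of 14 modulo 97 is 96.

96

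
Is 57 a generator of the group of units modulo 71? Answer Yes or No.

No

φ(71) = 71 − 1 = 70 = 2 · 5 · 7.
Test 57^(70/q) mod 71 for each prime factor q of 70:
57^35 ≡ 1 (mod 71)  [q = 2: ≡ 1 ✗]
57^14 ≡ 5 (mod 71)  [q = 5: ≢ 1 ✓]
57^10 ≡ 1 (mod 71)  [q = 7: ≡ 1 ✗]
57^35 ≡ 1 shows ord(57) | 35, strictly less than φ(71); not a primitive root.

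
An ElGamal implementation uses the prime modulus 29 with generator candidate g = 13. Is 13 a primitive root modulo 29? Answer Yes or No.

No

φ(29) = 29 − 1 = 28 = 2^2 · 7.
An element g generates (Z/29Z)^× iff g^(28/q) ≢ 1 (mod 29) for each prime q ∈ {2, 7}.
13^14 ≡ 1 (mod 29)  [q = 2: ≡ 1 ✗]
13^4 ≡ 25 (mod 29)  [q = 7: ≢ 1 ✓]
13^14 ≡ 1 shows ord(13) | 14, strictly less than φ(29); not a primitive root.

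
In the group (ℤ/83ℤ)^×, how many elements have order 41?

40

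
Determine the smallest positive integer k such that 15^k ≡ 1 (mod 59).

29

By Lagrange's theorem, ord_59(15) divides φ(59) = 59 − 1 = 58 = 2 · 29.
Divisors of 58: 1, 2, 29, 58.
Test each divisor d:
15^1 ≡ 15 (mod 59)
15^2 ≡ 48 (mod 59)
15^29 ≡ 1 (mod 59) ✓
The smallest such exponent is 29, so the order of 15 is 29.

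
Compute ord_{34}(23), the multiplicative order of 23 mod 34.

The order of 23 must divide φ(34) = φ(2)·φ(17) = 1·16 = 16 = 2^4.
Divisors of 16: 1, 2, 4, 8, 16.
Compute 23^d (mod 34) for the divisors d until we hit 1:
23^1 ≡ 23
23^2 ≡ 19
23^4 ≡ 21
23^8 ≡ 33
23^16 ≡ 1
So ord_34(23) = 16.

16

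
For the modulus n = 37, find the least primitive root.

2

φ(37) = 37 − 1 = 36 = 2^2 · 3^2.
Test candidates g = 2, 3, … against the prime factors q ∈ {2, 3} of φ(37): g is a generator iff g^(36/q) ≢ 1 for every such q.
g = 2: 2^18 ≡ 36; 2^12 ≡ 26 — none is 1, so 2 is a primitive root.
So 2 is the smallest generator of (Z/37Z)^×.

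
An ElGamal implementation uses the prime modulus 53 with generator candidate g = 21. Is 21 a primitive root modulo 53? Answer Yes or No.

Yes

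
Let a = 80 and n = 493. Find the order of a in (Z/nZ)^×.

The order of 80 must divide φ(493) = φ(17·29) = (17−1)·(29−1) = 16·28 = 448 = 2^6 · 7.
Divisors of 448: 1, 2, 4, 7, 8, 14, 16, 28, 32, 56, 64, 112, 224, 448.
Check 80^d mod 493 for each divisor in increasing order:
80^1 ≡ 80
80^2 ≡ 484
80^4 ≡ 81
80^7 ≡ 347
80^8 ≡ 152
80^14 ≡ 117
80^16 ≡ 426
80^28 ≡ 378
80^32 ≡ 52
80^56 ≡ 407
80^64 ≡ 239
80^112 ≡ 1
Therefore the multiplicative order of 80 modulo 493 is 112.

112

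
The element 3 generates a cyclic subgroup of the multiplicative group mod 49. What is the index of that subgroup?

1

By Lagrange's theorem, ord_49(3) divides φ(49) = φ(7^2) = 7·(7−1) = 42 = 2 · 3 · 7.
Divisors of 42: 1, 2, 3, 6, 7, 14, 21, 42.
Compute 3^d (mod 49) for the divisors d until we hit 1:
3^1 ≡ 3
3^2 ≡ 9
3^3 ≡ 27
3^6 ≡ 43
3^7 ≡ 31
3^14 ≡ 30
3^21 ≡ 48
3^42 ≡ 1
So ord_49(3) = 42, hence |⟨3⟩| = 42.
[(Z/49Z)^× : ⟨3⟩] = 42/42 = 1.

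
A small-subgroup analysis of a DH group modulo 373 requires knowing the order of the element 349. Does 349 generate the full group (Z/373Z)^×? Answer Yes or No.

φ(373) = 373 − 1 = 372 = 2^2 · 3 · 31.
349 is a primitive root mod 373 iff 349^(φ(373)/q) ≢ 1 for every prime q | φ(373), i.e. q ∈ {2, 3, 31}.
349^186 ≡ 372 (mod 373)  [q = 2: ≢ 1 ✓]
349^124 ≡ 284 (mod 373)  [q = 3: ≢ 1 ✓]
349^12 ≡ 91 (mod 373)  [q = 31: ≢ 1 ✓]
All checks pass, so 349 has order 372 and is a primitive root modulo 373.

Yes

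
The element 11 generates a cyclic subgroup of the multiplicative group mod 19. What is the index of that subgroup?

6

ord(11) | φ(19) = 19 − 1 = 18 = 2 · 3^2.
Divisors of 18: 1, 2, 3, 6, 9, 18.
Compute 11^d (mod 19) for the divisors d until we hit 1:
11^1 ≡ 11 (mod 19)
11^2 ≡ 7 (mod 19)
11^3 ≡ 1 (mod 19) ✓
Thus |⟨11⟩| = ord(11) = 3.
The index is φ(19) / ord(11) = 18 / 3 = 6.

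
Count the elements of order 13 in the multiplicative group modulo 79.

12

φ(79) = 79 − 1 = 78 = 2 · 3 · 13.
(Z/79Z)^× is cyclic (|G| = 78); a cyclic group of order m has exactly φ(d) elements of each order d | m, and none otherwise.
13 | 78, and φ(13) = 13 − 1 = 12.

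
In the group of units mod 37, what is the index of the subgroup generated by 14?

ord(14) | φ(37) = 37 − 1 = 36 = 2^2 · 3^2.
Divisors of 36: 1, 2, 3, 4, 6, 9, 12, 18, 36.
Compute 14^d (mod 37) for the divisors d until we hit 1:
14^1 ≡ 14
14^2 ≡ 11
14^3 ≡ 6
14^4 ≡ 10
14^6 ≡ 36
14^9 ≡ 31
14^12 ≡ 1
So ord_37(14) = 12, hence |⟨14⟩| = 12.
[(Z/37Z)^× : ⟨14⟩] = 36/12 = 3.

3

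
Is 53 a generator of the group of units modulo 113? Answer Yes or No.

No

φ(113) = 113 − 1 = 112 = 2^4 · 7.
53 is a primitive root mod 113 iff 53^(φ(113)/q) ≢ 1 for every prime q | φ(113), i.e. q ∈ {2, 7}.
53^56 ≡ 1 (mod 113)  [q = 2: ≡ 1 ✗]
53^16 ≡ 16 (mod 113)  [q = 7: ≢ 1 ✓]
The check at q = 2 fails, so 53 generates a proper subgroup.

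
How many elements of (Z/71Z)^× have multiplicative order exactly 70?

φ(71) = 71 − 1 = 70 = 2 · 5 · 7.
(Z/71Z)^× is cyclic (|G| = 70); a cyclic group of order m has exactly φ(d) elements of each order d | m, and none otherwise.
70 = 2 · 5 · 7 divides 70, and φ(70) = 24.

24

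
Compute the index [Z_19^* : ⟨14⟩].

By Lagrange's theorem, ord_19(14) divides φ(19) = 19 − 1 = 18 = 2 · 3^2.
Divisors of 18: 1, 2, 3, 6, 9, 18.
Compute 14^d (mod 19) for the divisors d until we hit 1:
14^1 ≡ 14
14^2 ≡ 6
14^3 ≡ 8
14^6 ≡ 7
14^9 ≡ 18
14^18 ≡ 1
The order of 14 is 18, so the subgroup it generates has 18 elements.
The index is φ(19) / ord(14) = 18 / 18 = 1.

1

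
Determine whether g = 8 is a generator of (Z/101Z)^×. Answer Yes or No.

Yes

φ(101) = 101 − 1 = 100 = 2^2 · 5^2.
8 is a primitive root mod 101 iff 8^(φ(101)/q) ≢ 1 for every prime q | φ(101), i.e. q ∈ {2, 5}.
8^50 ≡ 100 (mod 101)  [q = 2: ≢ 1 ✓]
8^20 ≡ 87 (mod 101)  [q = 5: ≢ 1 ✓]
All checks pass, so 8 has order 100 and is a primitive root modulo 101.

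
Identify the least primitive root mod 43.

φ(43) = 43 − 1 = 42 = 2 · 3 · 7.
Test candidates g = 2, 3, … against the prime factors q ∈ {2, 3, 7} of φ(43): g is a generator iff g^(42/q) ≢ 1 for every such q.
g = 2: 2^21 ≡ 42; 2^14 ≡ 1 — hits 1, so not a primitive root.
g = 3: 3^21 ≡ 42; 3^14 ≡ 36; 3^6 ≡ 41 — none is 1, so 3 is a primitive root.
The smallest primitive root modulo 43 is 3.

3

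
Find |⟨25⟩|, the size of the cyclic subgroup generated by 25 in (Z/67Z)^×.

11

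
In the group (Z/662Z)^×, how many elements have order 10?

4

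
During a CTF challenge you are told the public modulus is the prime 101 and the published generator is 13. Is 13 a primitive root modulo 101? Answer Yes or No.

No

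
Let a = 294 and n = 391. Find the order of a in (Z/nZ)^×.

176

ord(294) | φ(391) = φ(17·23) = (17−1)·(23−1) = 16·22 = 352 = 2^5 · 11.
Divisors of 352: 1, 2, 4, 8, 11, 16, 22, 32, 44, 88, 176, 352.
Evaluate successive powers at the divisors of 352:
294^1 ≡ 294 (mod 391)
294^2 ≡ 25 (mod 391)
294^4 ≡ 234 (mod 391)
294^8 ≡ 16 (mod 391)
294^11 ≡ 300 (mod 391)
294^16 ≡ 256 (mod 391)
294^22 ≡ 70 (mod 391)
294^32 ≡ 239 (mod 391)
294^44 ≡ 208 (mod 391)
294^88 ≡ 254 (mod 391)
294^176 ≡ 1 (mod 391) ✓
The smallest such exponent is 176, so the order of 294 is 176.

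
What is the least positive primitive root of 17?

3

φ(17) = 17 − 1 = 16 = 2^4.
g is a primitive root iff g^(16/q) ≢ 1 (mod 17) for each prime q ∈ {2}.
g = 2: 2^8 ≡ 1 — hits 1, so not a primitive root.
g = 3: 3^8 ≡ 16 — none is 1, so 3 is a primitive root.
So 3 is the smallest generator of (Z/17Z)^×.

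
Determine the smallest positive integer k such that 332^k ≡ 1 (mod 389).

388

ord(332) | φ(389) = 389 − 1 = 388 = 2^2 · 97.
Divisors of 388: 1, 2, 4, 97, 194, 388.
Evaluate successive powers at the divisors of 388:
332^1 ≡ 332
332^2 ≡ 137
332^4 ≡ 97
332^97 ≡ 274
332^194 ≡ 388
332^388 ≡ 1
Hence ord(332) = 388.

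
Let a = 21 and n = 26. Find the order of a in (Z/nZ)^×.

4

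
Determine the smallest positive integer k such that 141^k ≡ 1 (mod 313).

By Lagrange's theorem, ord_313(141) divides φ(313) = 313 − 1 = 312 = 2^3 · 3 · 13.
Divisors of 312: 1, 2, 3, 4, 6, 8, 12, 13, 24, 26, 39, 52, 78, 104, 156, 312.
Evaluate successive powers at the divisors of 312:
141^1 ≡ 141
141^2 ≡ 162
141^3 ≡ 306
141^4 ≡ 265
141^6 ≡ 49
141^8 ≡ 113
141^12 ≡ 210
141^13 ≡ 188
141^24 ≡ 280
141^26 ≡ 288
141^39 ≡ 308
141^52 ≡ 312
141^78 ≡ 25
141^104 ≡ 1
The smallest such exponent is 104, so the order of 141 is 104.

104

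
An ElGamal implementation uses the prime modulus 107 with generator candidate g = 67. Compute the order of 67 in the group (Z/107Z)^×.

106

The order of 67 must divide φ(107) = 107 − 1 = 106 = 2 · 53.
Divisors of 106: 1, 2, 53, 106.
Evaluate successive powers at the divisors of 106:
67^1 ≡ 67 (mod 107)
67^2 ≡ 102 (mod 107)
67^53 ≡ 106 (mod 107)
67^106 ≡ 1 (mod 107) ✓
Therefore the multiplicative order of 67 modulo 107 is 106.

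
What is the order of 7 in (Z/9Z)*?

The order of 7 must divide φ(9) = φ(3^2) = 3·(3−1) = 6 = 2 · 3.
Divisors of 6: 1, 2, 3, 6.
Evaluate successive powers at the divisors of 6:
7^1 ≡ 7
7^2 ≡ 4
7^3 ≡ 1
Hence ord(7) = 3.

3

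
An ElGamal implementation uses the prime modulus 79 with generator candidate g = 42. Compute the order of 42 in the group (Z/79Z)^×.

39

The order of 42 must divide φ(79) = 79 − 1 = 78 = 2 · 3 · 13.
Divisors of 78: 1, 2, 3, 6, 13, 26, 39, 78.
Test each divisor d:
42^1 ≡ 42 (mod 79)
42^2 ≡ 26 (mod 79)
42^3 ≡ 65 (mod 79)
42^6 ≡ 38 (mod 79)
42^13 ≡ 55 (mod 79)
42^26 ≡ 23 (mod 79)
42^39 ≡ 1 (mod 79) ✓
Therefore the multiplicative order of 42 modulo 79 is 39.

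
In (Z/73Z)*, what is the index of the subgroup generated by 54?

The order of 54 must divide φ(73) = 73 − 1 = 72 = 2^3 · 3^2.
Divisors of 72: 1, 2, 3, 4, 6, 8, 9, 12, 18, 24, 36, 72.
Compute 54^d (mod 73) for the divisors d until we hit 1:
54^1 ≡ 54
54^2 ≡ 69
54^3 ≡ 3
54^4 ≡ 16
54^6 ≡ 9
54^8 ≡ 37
54^9 ≡ 27
54^12 ≡ 8
54^18 ≡ 72
54^24 ≡ 64
54^36 ≡ 1
So ord_73(54) = 36, hence |⟨54⟩| = 36.
Index = |(Z/73Z)^×| / |⟨54⟩| = 72 / 36 = 2.

2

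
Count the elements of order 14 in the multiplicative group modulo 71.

6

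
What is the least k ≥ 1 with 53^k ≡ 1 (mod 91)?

3

By Lagrange's theorem, ord_91(53) divides φ(91) = φ(7·13) = (7−1)·(13−1) = 6·12 = 72 = 2^3 · 3^2.
Divisors of 72: 1, 2, 3, 4, 6, 8, 9, 12, 18, 24, 36, 72.
Compute 53^d (mod 91) for the divisors d until we hit 1:
53^1 ≡ 53
53^2 ≡ 79
53^3 ≡ 1
The smallest such exponent is 3, so the order of 53 is 3.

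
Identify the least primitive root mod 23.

5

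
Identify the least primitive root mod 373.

2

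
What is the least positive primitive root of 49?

3

φ(49) = φ(7^2) = 7·(7−1) = 42 = 2 · 3 · 7.
Test candidates g = 2, 3, … against the prime factors q ∈ {2, 3, 7} of φ(49): g is a generator iff g^(42/q) ≢ 1 for every such q.
g = 2: 2^21 ≡ 1 — hits 1, so not a primitive root.
g = 3: 3^21 ≡ 48; 3^14 ≡ 30; 3^6 ≡ 43 — none is 1, so 3 is a primitive root.
So 3 is the smallest generator of (Z/49Z)^×.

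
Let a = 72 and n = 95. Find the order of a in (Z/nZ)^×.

The order of 72 must divide φ(95) = φ(5·19) = (5−1)·(19−1) = 4·18 = 72 = 2^3 · 3^2.
Divisors of 72: 1, 2, 3, 4, 6, 8, 9, 12, 18, 24, 36, 72.
Test each divisor d:
72^1 ≡ 72
72^2 ≡ 54
72^3 ≡ 88
72^4 ≡ 66
72^6 ≡ 49
72^8 ≡ 81
72^9 ≡ 37
72^12 ≡ 26
72^18 ≡ 39
72^24 ≡ 11
72^36 ≡ 1
Hence ord(72) = 36.

36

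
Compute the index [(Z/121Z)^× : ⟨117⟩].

By Lagrange's theorem, ord_121(117) divides φ(121) = φ(11^2) = 11·(11−1) = 110 = 2 · 5 · 11.
Divisors of 110: 1, 2, 5, 10, 11, 22, 55, 110.
Check 117^d mod 121 for each divisor in increasing order:
117^1 ≡ 117
117^2 ≡ 16
117^5 ≡ 65
117^10 ≡ 111
117^11 ≡ 40
117^22 ≡ 27
117^55 ≡ 120
117^110 ≡ 1
Thus |⟨117⟩| = ord(117) = 110.
[(Z/121Z)^× : ⟨117⟩] = 110/110 = 1.

1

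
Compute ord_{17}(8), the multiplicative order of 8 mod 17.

Since 8 ∈ (Z/17Z)^×, its order divides φ(17) = 17 − 1 = 16 = 2^4.
Divisors of 16: 1, 2, 4, 8, 16.
Compute 8^d (mod 17) for the divisors d until we hit 1:
8^1 ≡ 8
8^2 ≡ 13
8^4 ≡ 16
8^8 ≡ 1
Hence ord(8) = 8.

8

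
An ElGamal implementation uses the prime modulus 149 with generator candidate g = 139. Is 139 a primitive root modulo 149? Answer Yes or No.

Yes

φ(149) = 149 − 1 = 148 = 2^2 · 37.
139 is a primitive root mod 149 iff 139^(φ(149)/q) ≢ 1 for every prime q | φ(149), i.e. q ∈ {2, 37}.
139^74 ≡ 148 (mod 149)  [q = 2: ≢ 1 ✓]
139^4 ≡ 17 (mod 149)  [q = 37: ≢ 1 ✓]
None equal 1, so ord_149(139) = 148: 139 is a primitive root.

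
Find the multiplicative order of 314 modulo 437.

The order of 314 must divide φ(437) = φ(19·23) = (19−1)·(23−1) = 18·22 = 396 = 2^2 · 3^2 · 11.
Divisors of 396: 1, 2, 3, 4, 6, 9, 11, 12, 18, 22, 33, 36, 44, 66, 99, 132, 198, 396.
Check 314^d mod 437 for each divisor in increasing order:
314^1 ≡ 314 (mod 437)
314^2 ≡ 271 (mod 437)
314^3 ≡ 316 (mod 437)
314^4 ≡ 25 (mod 437)
314^6 ≡ 220 (mod 437)
314^9 ≡ 37 (mod 437)
314^11 ≡ 413 (mod 437)
314^12 ≡ 330 (mod 437)
314^18 ≡ 58 (mod 437)
314^22 ≡ 139 (mod 437)
314^33 ≡ 160 (mod 437)
314^36 ≡ 305 (mod 437)
314^44 ≡ 93 (mod 437)
314^66 ≡ 254 (mod 437)
314^99 ≡ 436 (mod 437)
314^132 ≡ 277 (mod 437)
314^198 ≡ 1 (mod 437) ✓
So ord_437(314) = 198.

198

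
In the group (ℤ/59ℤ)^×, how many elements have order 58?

28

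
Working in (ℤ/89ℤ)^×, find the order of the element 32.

11

ord(32) | φ(89) = 89 − 1 = 88 = 2^3 · 11.
Divisors of 88: 1, 2, 4, 8, 11, 22, 44, 88.
Compute 32^d (mod 89) for the divisors d until we hit 1:
32^1 ≡ 32
32^2 ≡ 45
32^4 ≡ 67
32^8 ≡ 39
32^11 ≡ 1
The smallest such exponent is 11, so the order of 32 is 11.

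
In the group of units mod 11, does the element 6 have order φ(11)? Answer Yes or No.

Yes

φ(11) = 11 − 1 = 10 = 2 · 5.
6 is a primitive root mod 11 iff 6^(φ(11)/q) ≢ 1 for every prime q | φ(11), i.e. q ∈ {2, 5}.
6^5 ≡ 10 (mod 11)  [q = 2: ≢ 1 ✓]
6^2 ≡ 3 (mod 11)  [q = 5: ≢ 1 ✓]
All checks pass, so 6 has order 10 and is a primitive root modulo 11.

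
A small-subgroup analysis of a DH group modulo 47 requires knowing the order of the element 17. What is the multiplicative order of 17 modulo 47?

23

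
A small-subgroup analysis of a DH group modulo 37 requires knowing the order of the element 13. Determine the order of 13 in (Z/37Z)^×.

36

ord(13) | φ(37) = 37 − 1 = 36 = 2^2 · 3^2.
Divisors of 36: 1, 2, 3, 4, 6, 9, 12, 18, 36.
Evaluate successive powers at the divisors of 36:
13^1 ≡ 13
13^2 ≡ 21
13^3 ≡ 14
13^4 ≡ 34
13^6 ≡ 11
13^9 ≡ 6
13^12 ≡ 10
13^18 ≡ 36
13^36 ≡ 1
The smallest such exponent is 36, so the order of 13 is 36.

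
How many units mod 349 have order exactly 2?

1

φ(349) = 349 − 1 = 348 = 2^2 · 3 · 29.
Since (Z/349Z)^× is cyclic of order 348, the number of elements of order d is φ(d) when d | 348 and 0 otherwise.
2 | 348, and φ(2) = 2 − 1 = 1.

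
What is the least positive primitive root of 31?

φ(31) = 31 − 1 = 30 = 2 · 3 · 5.
g is a primitive root iff g^(30/q) ≢ 1 (mod 31) for each prime q ∈ {2, 3, 5}.
g = 2: 2^15 ≡ 1 — hits 1, so not a primitive root.
g = 3: 3^15 ≡ 30; 3^10 ≡ 25; 3^6 ≡ 16 — none is 1, so 3 is a primitive root.
Hence the least primitive root of 31 is 3.

3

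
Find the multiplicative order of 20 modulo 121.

ord(20) | φ(121) = φ(11^2) = 11·(11−1) = 110 = 2 · 5 · 11.
Divisors of 110: 1, 2, 5, 10, 11, 22, 55, 110.
Evaluate successive powers at the divisors of 110:
20^1 ≡ 20 (mod 121)
20^2 ≡ 37 (mod 121)
20^5 ≡ 34 (mod 121)
20^10 ≡ 67 (mod 121)
20^11 ≡ 9 (mod 121)
20^22 ≡ 81 (mod 121)
20^55 ≡ 1 (mod 121) ✓
The smallest such exponent is 55, so the order of 20 is 55.

55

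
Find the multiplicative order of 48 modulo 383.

191

Since 48 ∈ (Z/383Z)^×, its order divides φ(383) = 383 − 1 = 382 = 2 · 191.
Divisors of 382: 1, 2, 191, 382.
Check 48^d mod 383 for each divisor in increasing order:
48^1 ≡ 48 (mod 383)
48^2 ≡ 6 (mod 383)
48^191 ≡ 1 (mod 383) ✓
So ord_383(48) = 191.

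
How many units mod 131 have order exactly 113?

0

φ(131) = 131 − 1 = 130 = 2 · 5 · 13.
Since (Z/131Z)^× is cyclic of order 130, the number of elements of order d is φ(d) when d | 130 and 0 otherwise.
Here 130 is not a multiple of 113, so there are no elements of order 113.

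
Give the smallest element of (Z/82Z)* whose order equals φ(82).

7

φ(82) = φ(2)·φ(41) = 1·40 = 40 = 2^3 · 5.
Test candidates g = 2, 3, … against the prime factors q ∈ {2, 5} of φ(82): g is a generator iff g^(40/q) ≢ 1 for every such q.
g = 2: gcd(2, 82) = 2 > 1, not a unit — skip.
g = 3: 3^20 ≡ 81; 3^8 ≡ 1 — hits 1, so not a primitive root.
g = 4: gcd(4, 82) = 2 > 1, not a unit — skip.
g = 5: 5^20 ≡ 1 — hits 1, so not a primitive root.
g = 6: gcd(6, 82) = 2 > 1, not a unit — skip.
g = 7: 7^20 ≡ 81; 7^8 ≡ 37 — none is 1, so 7 is a primitive root.
So 7 is the smallest generator of (Z/82Z)^×.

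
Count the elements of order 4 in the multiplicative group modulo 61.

2

φ(61) = 61 − 1 = 60 = 2^2 · 3 · 5.
Since (Z/61Z)^× is cyclic of order 60, the number of elements of order d is φ(d) when d | 60 and 0 otherwise.
4 = 2^2 divides 60, and φ(4) = 2.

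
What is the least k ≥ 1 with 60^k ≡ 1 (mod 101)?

20

The order of 60 must divide φ(101) = 101 − 1 = 100 = 2^2 · 5^2.
Divisors of 100: 1, 2, 4, 5, 10, 20, 25, 50, 100.
Compute 60^d (mod 101) for the divisors d until we hit 1:
60^1 ≡ 60 (mod 101)
60^2 ≡ 65 (mod 101)
60^4 ≡ 84 (mod 101)
60^5 ≡ 91 (mod 101)
60^10 ≡ 100 (mod 101)
60^20 ≡ 1 (mod 101) ✓
So ord_101(60) = 20.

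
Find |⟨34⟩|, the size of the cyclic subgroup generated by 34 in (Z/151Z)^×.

75

The order of 34 must divide φ(151) = 151 − 1 = 150 = 2 · 3 · 5^2.
Divisors of 150: 1, 2, 3, 5, 6, 10, 15, 25, 30, 50, 75, 150.
Check 34^d mod 151 for each divisor in increasing order:
34^1 ≡ 34 (mod 151)
34^2 ≡ 99 (mod 151)
34^3 ≡ 44 (mod 151)
34^5 ≡ 128 (mod 151)
34^6 ≡ 124 (mod 151)
34^10 ≡ 76 (mod 151)
34^15 ≡ 64 (mod 151)
34^25 ≡ 32 (mod 151)
34^30 ≡ 19 (mod 151)
34^50 ≡ 118 (mod 151)
34^75 ≡ 1 (mod 151) ✓
The smallest such exponent is 75, so the order of 34 is 75.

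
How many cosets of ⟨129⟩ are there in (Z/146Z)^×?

3

ord(129) | φ(146) = φ(2)·φ(73) = 1·72 = 72 = 2^3 · 3^2.
Divisors of 72: 1, 2, 3, 4, 6, 8, 9, 12, 18, 24, 36, 72.
Check 129^d mod 146 for each divisor in increasing order:
129^1 ≡ 129 (mod 146)
129^2 ≡ 143 (mod 146)
129^3 ≡ 51 (mod 146)
129^4 ≡ 9 (mod 146)
129^6 ≡ 119 (mod 146)
129^8 ≡ 81 (mod 146)
129^9 ≡ 83 (mod 146)
129^12 ≡ 145 (mod 146)
129^18 ≡ 27 (mod 146)
129^24 ≡ 1 (mod 146) ✓
Thus |⟨129⟩| = ord(129) = 24.
Index = |(Z/146Z)^×| / |⟨129⟩| = 72 / 24 = 3.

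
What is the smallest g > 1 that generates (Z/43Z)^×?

3

φ(43) = 43 − 1 = 42 = 2 · 3 · 7.
Test candidates g = 2, 3, … against the prime factors q ∈ {2, 3, 7} of φ(43): g is a generator iff g^(42/q) ≢ 1 for every such q.
g = 2: 2^21 ≡ 42; 2^14 ≡ 1 — hits 1, so not a primitive root.
g = 3: 3^21 ≡ 42; 3^14 ≡ 36; 3^6 ≡ 41 — none is 1, so 3 is a primitive root.
So 3 is the smallest generator of (Z/43Z)^×.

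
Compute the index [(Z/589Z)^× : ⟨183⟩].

18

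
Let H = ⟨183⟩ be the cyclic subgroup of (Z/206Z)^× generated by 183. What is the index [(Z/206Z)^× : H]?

3

The order of 183 must divide φ(206) = φ(2)·φ(103) = 1·102 = 102 = 2 · 3 · 17.
Divisors of 102: 1, 2, 3, 6, 17, 34, 51, 102.
Check 183^d mod 206 for each divisor in increasing order:
183^1 ≡ 183 (mod 206)
183^2 ≡ 117 (mod 206)
183^3 ≡ 193 (mod 206)
183^6 ≡ 169 (mod 206)
183^17 ≡ 205 (mod 206)
183^34 ≡ 1 (mod 206) ✓
Thus |⟨183⟩| = ord(183) = 34.
[(Z/206Z)^× : ⟨183⟩] = 102/34 = 3.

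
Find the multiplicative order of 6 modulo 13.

The order of 6 must divide φ(13) = 13 − 1 = 12 = 2^2 · 3.
Divisors of 12: 1, 2, 3, 4, 6, 12.
Evaluate successive powers at the divisors of 12:
6^1 ≡ 6 (mod 13)
6^2 ≡ 10 (mod 13)
6^3 ≡ 8 (mod 13)
6^4 ≡ 9 (mod 13)
6^6 ≡ 12 (mod 13)
6^12 ≡ 1 (mod 13) ✓
Hence ord(6) = 12.

12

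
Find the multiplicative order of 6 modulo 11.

The order of 6 must divide φ(11) = 11 − 1 = 10 = 2 · 5.
Divisors of 10: 1, 2, 5, 10.
Check 6^d mod 11 for each divisor in increasing order:
6^1 ≡ 6 (mod 11)
6^2 ≡ 3 (mod 11)
6^5 ≡ 10 (mod 11)
6^10 ≡ 1 (mod 11) ✓
The smallest such exponent is 10, so the order of 6 is 10.

10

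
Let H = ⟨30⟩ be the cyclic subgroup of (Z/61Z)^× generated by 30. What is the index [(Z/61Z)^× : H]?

1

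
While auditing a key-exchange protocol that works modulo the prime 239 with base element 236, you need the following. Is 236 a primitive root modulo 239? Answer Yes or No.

Yes

φ(239) = 239 − 1 = 238 = 2 · 7 · 17.
An element g generates (Z/239Z)^× iff g^(238/q) ≢ 1 (mod 239) for each prime q ∈ {2, 7, 17}.
236^119 ≡ 238 (mod 239)  [q = 2: ≢ 1 ✓]
236^34 ≡ 44 (mod 239)  [q = 7: ≢ 1 ✓]
236^14 ≡ 101 (mod 239)  [q = 17: ≢ 1 ✓]
Every test exponent gives a nontrivial residue, hence 236 generates the full group.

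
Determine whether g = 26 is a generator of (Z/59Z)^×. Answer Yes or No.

φ(59) = 59 − 1 = 58 = 2 · 29.
It suffices to check that the order of 26 is not a proper divisor of 58: compute 26^(58/q) for q ∈ {2, 29}.
26^29 ≡ 1 (mod 59)  [q = 2: ≡ 1 ✗]
26^2 ≡ 27 (mod 59)  [q = 29: ≢ 1 ✓]
26^29 ≡ 1 shows ord(26) | 29, strictly less than φ(59); not a primitive root.

No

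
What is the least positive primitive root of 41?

φ(41) = 41 − 1 = 40 = 2^3 · 5.
g is a primitive root iff g^(40/q) ≢ 1 (mod 41) for each prime q ∈ {2, 5}.
g = 2: 2^20 ≡ 1 — hits 1, so not a primitive root.
g = 3: 3^20 ≡ 40; 3^8 ≡ 1 — hits 1, so not a primitive root.
g = 4: 4^20 ≡ 1 — hits 1, so not a primitive root.
g = 5: 5^20 ≡ 1 — hits 1, so not a primitive root.
g = 6: 6^20 ≡ 40; 6^8 ≡ 10 — none is 1, so 6 is a primitive root.
The smallest primitive root modulo 41 is 6.

6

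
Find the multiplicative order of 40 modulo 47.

ord(40) | φ(47) = 47 − 1 = 46 = 2 · 23.
Divisors of 46: 1, 2, 23, 46.
Evaluate successive powers at the divisors of 46:
40^1 ≡ 40
40^2 ≡ 2
40^23 ≡ 46
40^46 ≡ 1
Hence ord(40) = 46.

46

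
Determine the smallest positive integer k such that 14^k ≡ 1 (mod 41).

8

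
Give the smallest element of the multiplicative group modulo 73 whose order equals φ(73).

φ(73) = 73 − 1 = 72 = 2^3 · 3^2.
Test candidates g = 2, 3, … against the prime factors q ∈ {2, 3} of φ(73): g is a generator iff g^(72/q) ≢ 1 for every such q.
g = 2: 2^36 ≡ 1 — hits 1, so not a primitive root.
g = 3: 3^36 ≡ 1 — hits 1, so not a primitive root.
g = 4: 4^36 ≡ 1 — hits 1, so not a primitive root.
g = 5: 5^36 ≡ 72; 5^24 ≡ 8 — none is 1, so 5 is a primitive root.
So 5 is the smallest generator of (Z/73Z)^×.

5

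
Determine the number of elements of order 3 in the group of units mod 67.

φ(67) = 67 − 1 = 66 = 2 · 3 · 11.
Since (Z/67Z)^× is cyclic of order 66, the number of elements of order d is φ(d) when d | 66 and 0 otherwise.
3 | 66, and φ(3) = 3 − 1 = 2.

2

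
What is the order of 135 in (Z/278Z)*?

The order of 135 must divide φ(278) = φ(2)·φ(139) = 1·138 = 138 = 2 · 3 · 23.
Divisors of 138: 1, 2, 3, 6, 23, 46, 69, 138.
Compute 135^d (mod 278) for the divisors d until we hit 1:
135^1 ≡ 135 (mod 278)
135^2 ≡ 155 (mod 278)
135^3 ≡ 75 (mod 278)
135^6 ≡ 65 (mod 278)
135^23 ≡ 43 (mod 278)
135^46 ≡ 181 (mod 278)
135^69 ≡ 277 (mod 278)
135^138 ≡ 1 (mod 278) ✓
The smallest such exponent is 138, so the order of 135 is 138.

138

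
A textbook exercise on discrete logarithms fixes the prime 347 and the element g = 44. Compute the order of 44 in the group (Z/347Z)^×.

173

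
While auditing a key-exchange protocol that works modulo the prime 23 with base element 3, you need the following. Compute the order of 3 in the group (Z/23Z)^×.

The order of 3 must divide φ(23) = 23 − 1 = 22 = 2 · 11.
Divisors of 22: 1, 2, 11, 22.
Test each divisor d:
3^1 ≡ 3
3^2 ≡ 9
3^11 ≡ 1
So ord_23(3) = 11.

11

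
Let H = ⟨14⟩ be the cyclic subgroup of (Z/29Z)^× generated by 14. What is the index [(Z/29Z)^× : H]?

ord(14) | φ(29) = 29 − 1 = 28 = 2^2 · 7.
Divisors of 28: 1, 2, 4, 7, 14, 28.
Check 14^d mod 29 for each divisor in increasing order:
14^1 ≡ 14
14^2 ≡ 22
14^4 ≡ 20
14^7 ≡ 12
14^14 ≡ 28
14^28 ≡ 1
So ord_29(14) = 28, hence |⟨14⟩| = 28.
The index is φ(29) / ord(14) = 28 / 28 = 1.

1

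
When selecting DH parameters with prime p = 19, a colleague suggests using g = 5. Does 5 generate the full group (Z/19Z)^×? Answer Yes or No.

φ(19) = 19 − 1 = 18 = 2 · 3^2.
An element g generates (Z/19Z)^× iff g^(18/q) ≢ 1 (mod 19) for each prime q ∈ {2, 3}.
5^9 ≡ 1 (mod 19)  [q = 2: ≡ 1 ✗]
5^6 ≡ 7 (mod 19)  [q = 3: ≢ 1 ✓]
5^9 ≡ 1 shows ord(5) | 9, strictly less than φ(19); not a primitive root.

No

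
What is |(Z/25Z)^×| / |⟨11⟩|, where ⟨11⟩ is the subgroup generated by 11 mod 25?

4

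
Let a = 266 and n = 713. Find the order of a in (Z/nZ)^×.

165

By Lagrange's theorem, ord_713(266) divides φ(713) = φ(23·31) = (23−1)·(31−1) = 22·30 = 660 = 2^2 · 3 · 5 · 11.
Divisors of 660: 1, 2, 3, 4, 5, 6, 10, 11, 12, 15, 20, 22, 30, 33, 44, 55, 60, 66, 110, 132, 165, 220, 330, 660.
Compute 266^d (mod 713) for the divisors d until we hit 1:
266^1 ≡ 266
266^2 ≡ 169
266^3 ≡ 35
266^4 ≡ 41
266^5 ≡ 211
266^6 ≡ 512
266^10 ≡ 315
266^11 ≡ 369
266^12 ≡ 473
266^15 ≡ 156
266^20 ≡ 118
266^22 ≡ 691
266^30 ≡ 94
266^33 ≡ 438
266^44 ≡ 484
266^55 ≡ 346
266^60 ≡ 280
266^66 ≡ 47
266^110 ≡ 645
266^132 ≡ 70
266^165 ≡ 1
The smallest such exponent is 165, so the order of 266 is 165.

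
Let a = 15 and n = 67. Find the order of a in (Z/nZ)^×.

By Lagrange's theorem, ord_67(15) divides φ(67) = 67 − 1 = 66 = 2 · 3 · 11.
Divisors of 66: 1, 2, 3, 6, 11, 22, 33, 66.
Evaluate successive powers at the divisors of 66:
15^1 ≡ 15
15^2 ≡ 24
15^3 ≡ 25
15^6 ≡ 22
15^11 ≡ 1
Therefore the multiplicative order of 15 modulo 67 is 11.

11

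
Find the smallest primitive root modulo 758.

3

φ(758) = φ(2)·φ(379) = 1·378 = 378 = 2 · 3^3 · 7.
g is a primitive root iff g^(378/q) ≢ 1 (mod 758) for each prime q ∈ {2, 3, 7}.
g = 2: gcd(2, 758) = 2 > 1, not a unit — skip.
g = 3: 3^189 ≡ 757; 3^126 ≡ 51; 3^54 ≡ 195 — none is 1, so 3 is a primitive root.
The smallest primitive root modulo 758 is 3.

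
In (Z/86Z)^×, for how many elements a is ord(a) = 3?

2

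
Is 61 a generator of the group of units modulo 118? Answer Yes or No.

Yes

φ(118) = φ(2)·φ(59) = 1·58 = 58 = 2 · 29.
It suffices to check that the order of 61 is not a proper divisor of 58: compute 61^(58/q) for q ∈ {2, 29}.
61^29 ≡ 117 (mod 118)  [q = 2: ≢ 1 ✓]
61^2 ≡ 63 (mod 118)  [q = 29: ≢ 1 ✓]
Every test exponent gives a nontrivial residue, hence 61 generates the full group.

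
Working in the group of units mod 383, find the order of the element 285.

382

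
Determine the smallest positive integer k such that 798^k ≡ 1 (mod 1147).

90

The order of 798 must divide φ(1147) = φ(31·37) = (31−1)·(37−1) = 30·36 = 1080 = 2^3 · 3^3 · 5.
Divisors of 1080: 1, 2, 3, 4, 5, 6, 8, 9, 10, 12, 15, 18, 20, 24, 27, 30, 36, 40, 45, 54, 60, 72, 90, 108, 120, 135, 180, 216, 270, 360, 540, 1080.
Compute 798^d (mod 1147) for the divisors d until we hit 1:
798^1 ≡ 798 (mod 1147)
798^2 ≡ 219 (mod 1147)
798^3 ≡ 418 (mod 1147)
798^4 ≡ 934 (mod 1147)
798^5 ≡ 929 (mod 1147)
798^6 ≡ 380 (mod 1147)
798^8 ≡ 636 (mod 1147)
798^9 ≡ 554 (mod 1147)
798^10 ≡ 497 (mod 1147)
798^12 ≡ 1025 (mod 1147)
798^15 ≡ 619 (mod 1147)
798^18 ≡ 667 (mod 1147)
798^20 ≡ 404 (mod 1147)
798^24 ≡ 1120 (mod 1147)
798^27 ≡ 184 (mod 1147)
798^30 ≡ 63 (mod 1147)
798^36 ≡ 1000 (mod 1147)
798^40 ≡ 342 (mod 1147)
798^45 ≡ 1146 (mod 1147)
798^54 ≡ 593 (mod 1147)
798^60 ≡ 528 (mod 1147)
798^72 ≡ 963 (mod 1147)
798^90 ≡ 1 (mod 1147) ✓
So ord_1147(798) = 90.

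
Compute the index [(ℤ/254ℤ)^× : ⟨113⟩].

Since 113 ∈ (Z/254Z)^×, its order divides φ(254) = φ(2)·φ(127) = 1·126 = 126 = 2 · 3^2 · 7.
Divisors of 126: 1, 2, 3, 6, 7, 9, 14, 18, 21, 42, 63, 126.
Evaluate successive powers at the divisors of 126:
113^1 ≡ 113 (mod 254)
113^2 ≡ 69 (mod 254)
113^3 ≡ 177 (mod 254)
113^6 ≡ 87 (mod 254)
113^7 ≡ 179 (mod 254)
113^9 ≡ 159 (mod 254)
113^14 ≡ 37 (mod 254)
113^18 ≡ 135 (mod 254)
113^21 ≡ 19 (mod 254)
113^42 ≡ 107 (mod 254)
113^63 ≡ 1 (mod 254) ✓
The order of 113 is 63, so the subgroup it generates has 63 elements.
Index = |(Z/254Z)^×| / |⟨113⟩| = 126 / 63 = 2.

2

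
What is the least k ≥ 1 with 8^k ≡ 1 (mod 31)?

5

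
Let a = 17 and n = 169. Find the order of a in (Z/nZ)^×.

78

The order of 17 must divide φ(169) = φ(13^2) = 13·(13−1) = 156 = 2^2 · 3 · 13.
Divisors of 156: 1, 2, 3, 4, 6, 12, 13, 26, 39, 52, 78, 156.
Test each divisor d:
17^1 ≡ 17 (mod 169)
17^2 ≡ 120 (mod 169)
17^3 ≡ 12 (mod 169)
17^4 ≡ 35 (mod 169)
17^6 ≡ 144 (mod 169)
17^12 ≡ 118 (mod 169)
17^13 ≡ 147 (mod 169)
17^26 ≡ 146 (mod 169)
17^39 ≡ 168 (mod 169)
17^52 ≡ 22 (mod 169)
17^78 ≡ 1 (mod 169) ✓
The smallest such exponent is 78, so the order of 17 is 78.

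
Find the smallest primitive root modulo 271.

φ(271) = 271 − 1 = 270 = 2 · 3^3 · 5.
Test candidates g = 2, 3, … against the prime factors q ∈ {2, 3, 5} of φ(271): g is a generator iff g^(270/q) ≢ 1 for every such q.
g = 2: 2^135 ≡ 1 — hits 1, so not a primitive root.
g = 3: 3^135 ≡ 270; 3^90 ≡ 1 — hits 1, so not a primitive root.
g = 4: 4^135 ≡ 1 — hits 1, so not a primitive root.
g = 5: 5^135 ≡ 1 — hits 1, so not a primitive root.
g = 6: 6^135 ≡ 270; 6^90 ≡ 242; 6^54 ≡ 10 — none is 1, so 6 is a primitive root.
Hence the least primitive root of 271 is 6.

6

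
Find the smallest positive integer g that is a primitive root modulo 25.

2

φ(25) = φ(5^2) = 5·(5−1) = 20 = 2^2 · 5.
Test candidates g = 2, 3, … against the prime factors q ∈ {2, 5} of φ(25): g is a generator iff g^(20/q) ≢ 1 for every such q.
g = 2: 2^10 ≡ 24; 2^4 ≡ 16 — none is 1, so 2 is a primitive root.
Hence the least primitive root of 25 is 2.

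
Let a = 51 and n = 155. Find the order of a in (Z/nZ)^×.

15

ord(51) | φ(155) = φ(5·31) = (5−1)·(31−1) = 4·30 = 120 = 2^3 · 3 · 5.
Divisors of 120: 1, 2, 3, 4, 5, 6, 8, 10, 12, 15, 20, 24, 30, 40, 60, 120.
Check 51^d mod 155 for each divisor in increasing order:
51^1 ≡ 51 (mod 155)
51^2 ≡ 121 (mod 155)
51^3 ≡ 126 (mod 155)
51^4 ≡ 71 (mod 155)
51^5 ≡ 56 (mod 155)
51^6 ≡ 66 (mod 155)
51^8 ≡ 81 (mod 155)
51^10 ≡ 36 (mod 155)
51^12 ≡ 16 (mod 155)
51^15 ≡ 1 (mod 155) ✓
So ord_155(51) = 15.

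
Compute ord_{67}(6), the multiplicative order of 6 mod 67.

By Lagrange's theorem, ord_67(6) divides φ(67) = 67 − 1 = 66 = 2 · 3 · 11.
Divisors of 66: 1, 2, 3, 6, 11, 22, 33, 66.
Compute 6^d (mod 67) for the divisors d until we hit 1:
6^1 ≡ 6
6^2 ≡ 36
6^3 ≡ 15
6^6 ≡ 24
6^11 ≡ 29
6^22 ≡ 37
6^33 ≡ 1
So ord_67(6) = 33.

33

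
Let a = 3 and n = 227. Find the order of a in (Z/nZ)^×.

Since 3 ∈ (Z/227Z)^×, its order divides φ(227) = 227 − 1 = 226 = 2 · 113.
Divisors of 226: 1, 2, 113, 226.
Evaluate successive powers at the divisors of 226:
3^1 ≡ 3 (mod 227)
3^2 ≡ 9 (mod 227)
3^113 ≡ 1 (mod 227) ✓
So ord_227(3) = 113.

113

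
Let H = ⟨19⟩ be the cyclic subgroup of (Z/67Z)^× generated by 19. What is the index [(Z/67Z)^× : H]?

2

By Lagrange's theorem, ord_67(19) divides φ(67) = 67 − 1 = 66 = 2 · 3 · 11.
Divisors of 66: 1, 2, 3, 6, 11, 22, 33, 66.
Compute 19^d (mod 67) for the divisors d until we hit 1:
19^1 ≡ 19 (mod 67)
19^2 ≡ 26 (mod 67)
19^3 ≡ 25 (mod 67)
19^6 ≡ 22 (mod 67)
19^11 ≡ 29 (mod 67)
19^22 ≡ 37 (mod 67)
19^33 ≡ 1 (mod 67) ✓
The order of 19 is 33, so the subgroup it generates has 33 elements.
Index = |(Z/67Z)^×| / |⟨19⟩| = 66 / 33 = 2.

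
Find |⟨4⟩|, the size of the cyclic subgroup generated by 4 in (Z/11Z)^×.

5

Since 4 ∈ (Z/11Z)^×, its order divides φ(11) = 11 − 1 = 10 = 2 · 5.
Divisors of 10: 1, 2, 5, 10.
Check 4^d mod 11 for each divisor in increasing order:
4^1 ≡ 4 (mod 11)
4^2 ≡ 5 (mod 11)
4^5 ≡ 1 (mod 11) ✓
Hence ord(4) = 5.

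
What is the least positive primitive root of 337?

10

φ(337) = 337 − 1 = 336 = 2^4 · 3 · 7.
g is a primitive root iff g^(336/q) ≢ 1 (mod 337) for each prime q ∈ {2, 3, 7}.
g = 2: 2^168 ≡ 1 — hits 1, so not a primitive root.
g = 3: 3^168 ≡ 1 — hits 1, so not a primitive root.
g = 4: 4^168 ≡ 1 — hits 1, so not a primitive root.
g = 5: 5^168 ≡ 336; 5^112 ≡ 1 — hits 1, so not a primitive root.
g = 6: 6^168 ≡ 1 — hits 1, so not a primitive root.
g = 7: 7^168 ≡ 1 — hits 1, so not a primitive root.
g = 8: 8^168 ≡ 1 — hits 1, so not a primitive root.
g = 9: 9^168 ≡ 1 — hits 1, so not a primitive root.
g = 10: 10^168 ≡ 336; 10^112 ≡ 128; 10^48 ≡ 175 — none is 1, so 10 is a primitive root.
So 10 is the smallest generator of (Z/337Z)^×.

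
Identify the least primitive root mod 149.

2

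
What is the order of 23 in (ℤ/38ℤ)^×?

9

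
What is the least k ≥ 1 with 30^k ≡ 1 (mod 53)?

4

The order of 30 must divide φ(53) = 53 − 1 = 52 = 2^2 · 13.
Divisors of 52: 1, 2, 4, 13, 26, 52.
Compute 30^d (mod 53) for the divisors d until we hit 1:
30^1 ≡ 30
30^2 ≡ 52
30^4 ≡ 1
The smallest such exponent is 4, so the order of 30 is 4.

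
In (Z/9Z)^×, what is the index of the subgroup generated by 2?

1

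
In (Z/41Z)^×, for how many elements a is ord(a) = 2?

1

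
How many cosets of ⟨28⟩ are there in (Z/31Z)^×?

2

By Lagrange's theorem, ord_31(28) divides φ(31) = 31 − 1 = 30 = 2 · 3 · 5.
Divisors of 30: 1, 2, 3, 5, 6, 10, 15, 30.
Compute 28^d (mod 31) for the divisors d until we hit 1:
28^1 ≡ 28
28^2 ≡ 9
28^3 ≡ 4
28^5 ≡ 5
28^6 ≡ 16
28^10 ≡ 25
28^15 ≡ 1
Thus |⟨28⟩| = ord(28) = 15.
[(Z/31Z)^× : ⟨28⟩] = 30/15 = 2.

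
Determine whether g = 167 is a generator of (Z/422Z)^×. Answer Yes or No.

Yes

φ(422) = φ(2)·φ(211) = 1·210 = 210 = 2 · 3 · 5 · 7.
Test 167^(210/q) mod 422 for each prime factor q of 210:
167^105 ≡ 421 (mod 422)  [q = 2: ≢ 1 ✓]
167^70 ≡ 225 (mod 422)  [q = 3: ≢ 1 ✓]
167^42 ≡ 71 (mod 422)  [q = 5: ≢ 1 ✓]
167^30 ≡ 355 (mod 422)  [q = 7: ≢ 1 ✓]
Every test exponent gives a nontrivial residue, hence 167 generates the full group.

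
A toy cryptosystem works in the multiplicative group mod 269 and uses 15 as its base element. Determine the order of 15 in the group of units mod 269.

268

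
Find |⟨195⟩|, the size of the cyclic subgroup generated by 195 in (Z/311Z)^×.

ord(195) | φ(311) = 311 − 1 = 310 = 2 · 5 · 31.
Divisors of 310: 1, 2, 5, 10, 31, 62, 155, 310.
Test each divisor d:
195^1 ≡ 195
195^2 ≡ 83
195^5 ≡ 146
195^10 ≡ 168
195^31 ≡ 1
So ord_311(195) = 31.

31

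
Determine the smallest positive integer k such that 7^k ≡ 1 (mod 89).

88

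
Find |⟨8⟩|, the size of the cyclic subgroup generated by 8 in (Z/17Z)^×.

8

ord(8) | φ(17) = 17 − 1 = 16 = 2^4.
Divisors of 16: 1, 2, 4, 8, 16.
Test each divisor d:
8^1 ≡ 8
8^2 ≡ 13
8^4 ≡ 16
8^8 ≡ 1
Therefore the multiplicative order of 8 modulo 17 is 8.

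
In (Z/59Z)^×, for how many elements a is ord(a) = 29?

28

φ(59) = 59 − 1 = 58 = 2 · 29.
In a cyclic group of order 58, there are φ(d) elements of order d for each divisor d of 58, and zero for non-divisors.
29 | 58, and φ(29) = 29 − 1 = 28.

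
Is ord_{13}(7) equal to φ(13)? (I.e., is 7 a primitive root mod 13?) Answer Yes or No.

Yes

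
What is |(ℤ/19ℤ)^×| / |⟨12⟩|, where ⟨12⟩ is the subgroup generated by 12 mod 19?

3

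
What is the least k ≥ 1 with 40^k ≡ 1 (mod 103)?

102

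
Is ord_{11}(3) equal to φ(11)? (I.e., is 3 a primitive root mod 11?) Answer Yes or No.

φ(11) = 11 − 1 = 10 = 2 · 5.
3 is a primitive root mod 11 iff 3^(φ(11)/q) ≢ 1 for every prime q | φ(11), i.e. q ∈ {2, 5}.
3^5 ≡ 1 (mod 11)  [q = 2: ≡ 1 ✗]
3^2 ≡ 9 (mod 11)  [q = 5: ≢ 1 ✓]
Since 3^5 ≡ 1, the order of 3 divides 5 < 10, so 3 is not a primitive root.

No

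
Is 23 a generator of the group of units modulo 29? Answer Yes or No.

No

φ(29) = 29 − 1 = 28 = 2^2 · 7.
It suffices to check that the order of 23 is not a proper divisor of 28: compute 23^(28/q) for q ∈ {2, 7}.
23^14 ≡ 1 (mod 29)  [q = 2: ≡ 1 ✗]
23^4 ≡ 20 (mod 29)  [q = 7: ≢ 1 ✓]
Since 23^14 ≡ 1, the order of 23 divides 14 < 28, so 23 is not a primitive root.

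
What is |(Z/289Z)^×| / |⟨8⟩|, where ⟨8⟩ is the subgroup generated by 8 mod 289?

2

ord(8) | φ(289) = φ(17^2) = 17·(17−1) = 272 = 2^4 · 17.
Divisors of 272: 1, 2, 4, 8, 16, 17, 34, 68, 136, 272.
Evaluate successive powers at the divisors of 272:
8^1 ≡ 8 (mod 289)
8^2 ≡ 64 (mod 289)
8^4 ≡ 50 (mod 289)
8^8 ≡ 188 (mod 289)
8^16 ≡ 86 (mod 289)
8^17 ≡ 110 (mod 289)
8^34 ≡ 251 (mod 289)
8^68 ≡ 288 (mod 289)
8^136 ≡ 1 (mod 289) ✓
The order of 8 is 136, so the subgroup it generates has 136 elements.
The index is φ(289) / ord(8) = 272 / 136 = 2.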